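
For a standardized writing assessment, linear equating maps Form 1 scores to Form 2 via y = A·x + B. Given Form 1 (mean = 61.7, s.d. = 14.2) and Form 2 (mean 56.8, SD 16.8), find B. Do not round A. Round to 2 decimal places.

A = SD_Y / SD_X = 16.8 / 14.2 = 1.183099
B = M_Y − A·M_X = 56.8 − 1.183099 × 61.7 = -16.20

-16.20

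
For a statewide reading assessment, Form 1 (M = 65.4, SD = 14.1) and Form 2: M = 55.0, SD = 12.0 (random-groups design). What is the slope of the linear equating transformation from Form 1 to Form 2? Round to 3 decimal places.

A = SD_Y / SD_X = 12.0 / 14.1 = 0.851

0.851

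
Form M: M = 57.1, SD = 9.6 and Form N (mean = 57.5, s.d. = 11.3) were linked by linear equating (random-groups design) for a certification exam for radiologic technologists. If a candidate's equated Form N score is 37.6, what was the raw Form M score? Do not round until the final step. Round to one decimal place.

Invert y = (SD_Y/SD_X)(x − M_X) + M_Y:
x = (SD_X/SD_Y)(y − M_Y) + M_X = (9.6/11.3)(37.6 − 57.5) + 57.1
x = 0.849558 × -19.900 + 57.1 = 40.2

40.2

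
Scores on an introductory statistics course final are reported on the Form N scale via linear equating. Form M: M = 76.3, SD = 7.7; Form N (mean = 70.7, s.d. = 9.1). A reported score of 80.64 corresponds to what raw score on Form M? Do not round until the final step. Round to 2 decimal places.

84.71

Invert y = (SD_Y/SD_X)(x − M_X) + M_Y:
x = (SD_X/SD_Y)(y − M_Y) + M_X = (7.7/9.1)(80.64 − 70.7) + 76.3
x = 0.846154 × 9.940 + 76.3 = 84.71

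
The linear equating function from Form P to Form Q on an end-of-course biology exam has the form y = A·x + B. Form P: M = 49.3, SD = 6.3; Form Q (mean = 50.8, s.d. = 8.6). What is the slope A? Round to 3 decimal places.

1.365

A = SD_Y / SD_X = 8.6 / 6.3 = 1.365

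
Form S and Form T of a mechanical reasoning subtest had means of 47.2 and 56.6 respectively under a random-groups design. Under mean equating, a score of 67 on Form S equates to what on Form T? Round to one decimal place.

76.4

Mean equating: y = x + (M_Y − M_X) = 67 + (56.6 − 47.2) = 76.4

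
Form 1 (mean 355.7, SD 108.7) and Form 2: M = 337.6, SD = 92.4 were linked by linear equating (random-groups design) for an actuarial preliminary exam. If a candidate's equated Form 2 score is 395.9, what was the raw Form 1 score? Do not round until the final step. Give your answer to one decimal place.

424.3

Invert y = (SD_Y/SD_X)(x − M_X) + M_Y:
x = (SD_X/SD_Y)(y − M_Y) + M_X = (108.7/92.4)(395.9 − 337.6) + 355.7
x = 1.176407 × 58.300 + 355.7 = 424.3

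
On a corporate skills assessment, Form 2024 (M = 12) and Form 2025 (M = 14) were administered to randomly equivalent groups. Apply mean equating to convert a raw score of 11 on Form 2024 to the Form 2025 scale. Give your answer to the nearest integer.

Mean equating: y = x + (M_Y − M_X) = 11 + (14 − 12) = 13

13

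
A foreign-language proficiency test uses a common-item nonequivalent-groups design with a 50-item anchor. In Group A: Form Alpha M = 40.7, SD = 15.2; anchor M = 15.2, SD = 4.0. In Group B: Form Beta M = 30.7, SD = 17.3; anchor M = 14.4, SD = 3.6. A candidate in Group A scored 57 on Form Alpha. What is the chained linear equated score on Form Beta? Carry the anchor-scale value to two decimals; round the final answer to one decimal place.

Form Alpha → anchor (Group A): v = (4.0/15.2)(57 − 40.7) + 15.2 = 19.49
anchor → Form Beta (Group B): y = (17.3/3.6)(19.49 − 14.4) + 30.7 = 55.2

55.2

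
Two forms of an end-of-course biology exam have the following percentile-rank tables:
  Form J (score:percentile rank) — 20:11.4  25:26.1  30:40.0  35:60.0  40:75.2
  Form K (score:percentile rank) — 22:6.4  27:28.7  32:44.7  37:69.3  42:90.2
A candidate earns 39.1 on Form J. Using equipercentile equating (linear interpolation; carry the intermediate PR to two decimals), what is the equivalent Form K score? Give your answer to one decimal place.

PR of 39.1 on Form J: 60.0 + (39.1 − 35)/(40 − 35) × (75.2 − 60.0) = 72.46
On Form K, PR 72.46 falls between score 37 (PR 69.3) and 42 (PR 90.2).
Interpolate: 37 + (72.46 − 69.3)/(90.2 − 69.3) × (42 − 37) = 37.8

37.8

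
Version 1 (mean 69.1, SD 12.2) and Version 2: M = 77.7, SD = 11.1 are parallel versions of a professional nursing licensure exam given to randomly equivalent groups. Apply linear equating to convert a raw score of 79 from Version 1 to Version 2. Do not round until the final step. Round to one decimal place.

Linear equating: y = (SD_Y/SD_X)(x − M_X) + M_Y
y = (11.1/12.2)(79 − 69.1) + 77.7
y = 0.909836 × 9.9 + 77.7 = 9.0074 + 77.7 = 86.7

86.7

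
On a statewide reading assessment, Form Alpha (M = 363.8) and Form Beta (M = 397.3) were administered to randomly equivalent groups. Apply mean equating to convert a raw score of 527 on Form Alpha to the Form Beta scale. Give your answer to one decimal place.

560.5

Mean equating: y = x + (M_Y − M_X) = 527 + (397.3 − 363.8) = 560.5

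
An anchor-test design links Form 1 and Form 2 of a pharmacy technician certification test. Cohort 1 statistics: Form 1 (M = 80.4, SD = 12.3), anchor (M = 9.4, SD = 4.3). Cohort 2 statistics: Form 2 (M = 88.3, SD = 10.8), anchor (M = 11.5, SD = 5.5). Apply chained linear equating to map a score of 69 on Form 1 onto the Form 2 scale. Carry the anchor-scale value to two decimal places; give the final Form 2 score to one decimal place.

76.3

Form 1 → anchor (Cohort 1): v = (4.3/12.3)(69 − 80.4) + 9.4 = 5.41
anchor → Form 2 (Cohort 2): y = (10.8/5.5)(5.41 − 11.5) + 88.3 = 76.3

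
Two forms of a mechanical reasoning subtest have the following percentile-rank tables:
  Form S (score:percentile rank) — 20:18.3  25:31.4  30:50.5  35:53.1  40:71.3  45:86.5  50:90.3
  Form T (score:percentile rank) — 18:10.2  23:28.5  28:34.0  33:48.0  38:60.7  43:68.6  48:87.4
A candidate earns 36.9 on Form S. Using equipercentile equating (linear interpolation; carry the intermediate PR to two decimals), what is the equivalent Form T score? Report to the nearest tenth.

PR of 36.9 on Form S: 53.1 + (36.9 − 35)/(40 − 35) × (71.3 − 53.1) = 60.02
On Form T, PR 60.02 falls between score 33 (PR 48.0) and 38 (PR 60.7).
Interpolate: 33 + (60.02 − 48.0)/(60.7 − 48.0) × (38 − 33) = 37.7

37.7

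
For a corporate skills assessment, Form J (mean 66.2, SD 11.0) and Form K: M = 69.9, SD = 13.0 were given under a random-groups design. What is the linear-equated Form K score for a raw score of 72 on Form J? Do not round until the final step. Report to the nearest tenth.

Linear equating: y = (SD_Y/SD_X)(x − M_X) + M_Y
y = (13.0/11.0)(72 − 66.2) + 69.9
y = 1.181818 × 5.8 + 69.9 = 6.8545 + 69.9 = 76.8

76.8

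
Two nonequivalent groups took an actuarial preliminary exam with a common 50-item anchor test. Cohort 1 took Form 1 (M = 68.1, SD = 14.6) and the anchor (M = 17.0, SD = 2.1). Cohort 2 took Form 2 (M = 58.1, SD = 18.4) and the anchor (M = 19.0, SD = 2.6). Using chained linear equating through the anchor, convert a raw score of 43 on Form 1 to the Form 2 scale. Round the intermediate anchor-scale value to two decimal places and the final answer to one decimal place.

18.4

Form 1 → anchor (Cohort 1): v = (2.1/14.6)(43 − 68.1) + 17.0 = 13.39
anchor → Form 2 (Cohort 2): y = (18.4/2.6)(13.39 − 19.0) + 58.1 = 18.4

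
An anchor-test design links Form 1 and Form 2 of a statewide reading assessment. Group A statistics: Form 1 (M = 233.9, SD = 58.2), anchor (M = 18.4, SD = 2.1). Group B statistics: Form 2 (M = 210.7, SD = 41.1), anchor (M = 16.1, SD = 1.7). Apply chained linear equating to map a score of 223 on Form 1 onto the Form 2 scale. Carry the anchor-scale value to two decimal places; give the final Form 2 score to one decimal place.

Form 1 → anchor (Group A): v = (2.1/58.2)(223 − 233.9) + 18.4 = 18.01
anchor → Form 2 (Group B): y = (41.1/1.7)(18.01 − 16.1) + 210.7 = 256.9

256.9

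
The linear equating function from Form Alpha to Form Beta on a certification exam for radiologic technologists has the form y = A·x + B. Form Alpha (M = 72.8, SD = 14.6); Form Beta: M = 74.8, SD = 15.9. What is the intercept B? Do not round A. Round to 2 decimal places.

A = SD_Y / SD_X = 15.9 / 14.6 = 1.089041
B = M_Y − A·M_X = 74.8 − 1.089041 × 72.8 = -4.48

-4.48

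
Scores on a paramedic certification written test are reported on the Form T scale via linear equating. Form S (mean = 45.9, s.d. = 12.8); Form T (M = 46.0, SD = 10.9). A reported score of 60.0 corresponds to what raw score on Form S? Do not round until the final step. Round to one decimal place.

62.3

Invert y = (SD_Y/SD_X)(x − M_X) + M_Y:
x = (SD_X/SD_Y)(y − M_Y) + M_X = (12.8/10.9)(60.0 − 46.0) + 45.9
x = 1.174312 × 14.000 + 45.9 = 62.3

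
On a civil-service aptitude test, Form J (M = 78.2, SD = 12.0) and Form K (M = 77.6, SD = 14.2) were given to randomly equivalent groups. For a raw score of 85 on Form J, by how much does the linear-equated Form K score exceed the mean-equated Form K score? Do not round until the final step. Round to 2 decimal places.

Mean-equated: 85 + (77.6 − 78.2) = 84.40
Linear-equated: (14.2/12.0)(85 − 78.2) + 77.6 = 85.647
Difference = 85.647 − 84.40 = 1.25

1.25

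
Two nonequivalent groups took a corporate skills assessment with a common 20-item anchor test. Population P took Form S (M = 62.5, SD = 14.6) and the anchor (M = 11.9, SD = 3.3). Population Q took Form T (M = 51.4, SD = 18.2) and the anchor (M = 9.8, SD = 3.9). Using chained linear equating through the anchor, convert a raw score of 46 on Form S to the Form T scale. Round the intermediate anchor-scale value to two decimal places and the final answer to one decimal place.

Form S → anchor (Population P): v = (3.3/14.6)(46 − 62.5) + 11.9 = 8.17
anchor → Form T (Population Q): y = (18.2/3.9)(8.17 − 9.8) + 51.4 = 43.8

43.8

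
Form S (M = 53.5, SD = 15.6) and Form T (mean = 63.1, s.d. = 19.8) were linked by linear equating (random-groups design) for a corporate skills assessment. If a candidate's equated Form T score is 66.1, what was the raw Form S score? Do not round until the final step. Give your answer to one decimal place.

55.9

Invert y = (SD_Y/SD_X)(x − M_X) + M_Y:
x = (SD_X/SD_Y)(y − M_Y) + M_X = (15.6/19.8)(66.1 − 63.1) + 53.5
x = 0.787879 × 3.000 + 53.5 = 55.9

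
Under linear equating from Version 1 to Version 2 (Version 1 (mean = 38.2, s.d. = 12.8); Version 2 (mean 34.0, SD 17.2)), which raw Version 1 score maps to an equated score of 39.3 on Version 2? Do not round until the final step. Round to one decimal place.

Invert y = (SD_Y/SD_X)(x − M_X) + M_Y:
x = (SD_X/SD_Y)(y − M_Y) + M_X = (12.8/17.2)(39.3 − 34.0) + 38.2
x = 0.744186 × 5.300 + 38.2 = 42.1

42.1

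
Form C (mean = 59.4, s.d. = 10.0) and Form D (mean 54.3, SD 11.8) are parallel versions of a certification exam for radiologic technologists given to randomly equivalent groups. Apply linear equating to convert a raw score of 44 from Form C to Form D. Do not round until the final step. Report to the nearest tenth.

Linear equating: y = (SD_Y/SD_X)(x − M_X) + M_Y
y = (11.8/10.0)(44 − 59.4) + 54.3
y = 1.180000 × -15.4 + 54.3 = -18.1720 + 54.3 = 36.1

36.1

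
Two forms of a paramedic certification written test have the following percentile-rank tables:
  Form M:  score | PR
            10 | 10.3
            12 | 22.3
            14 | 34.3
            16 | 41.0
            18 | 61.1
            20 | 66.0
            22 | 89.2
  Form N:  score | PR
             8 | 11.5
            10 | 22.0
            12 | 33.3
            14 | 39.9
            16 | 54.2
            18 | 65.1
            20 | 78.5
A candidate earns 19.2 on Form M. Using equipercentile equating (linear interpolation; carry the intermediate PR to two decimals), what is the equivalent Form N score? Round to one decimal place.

PR of 19.2 on Form M: 61.1 + (19.2 − 18)/(20 − 18) × (66.0 − 61.1) = 64.04
On Form N, PR 64.04 falls between score 16 (PR 54.2) and 18 (PR 65.1).
Interpolate: 16 + (64.04 − 54.2)/(65.1 − 54.2) × (18 − 16) = 17.8

17.8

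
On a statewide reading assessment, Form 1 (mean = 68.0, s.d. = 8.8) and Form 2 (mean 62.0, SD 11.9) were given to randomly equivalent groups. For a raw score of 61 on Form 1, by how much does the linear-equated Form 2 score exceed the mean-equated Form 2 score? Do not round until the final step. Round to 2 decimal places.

-2.47

Mean-equated: 61 + (62.0 − 68.0) = 55.00
Linear-equated: (11.9/8.8)(61 − 68.0) + 62.0 = 52.534
Difference = 52.534 − 55.00 = -2.47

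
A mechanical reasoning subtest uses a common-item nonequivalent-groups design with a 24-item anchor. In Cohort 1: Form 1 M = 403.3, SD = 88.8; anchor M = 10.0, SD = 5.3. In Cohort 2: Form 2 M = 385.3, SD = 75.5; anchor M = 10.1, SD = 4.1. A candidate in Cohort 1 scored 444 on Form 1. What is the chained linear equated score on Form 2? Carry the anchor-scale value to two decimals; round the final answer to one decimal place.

Form 1 → anchor (Cohort 1): v = (5.3/88.8)(444 − 403.3) + 10.0 = 12.43
anchor → Form 2 (Cohort 2): y = (75.5/4.1)(12.43 − 10.1) + 385.3 = 428.2

428.2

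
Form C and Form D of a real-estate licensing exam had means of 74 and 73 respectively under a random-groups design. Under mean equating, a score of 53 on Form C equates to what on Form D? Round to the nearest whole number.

52

Mean equating: y = x + (M_Y − M_X) = 53 + (73 − 74) = 52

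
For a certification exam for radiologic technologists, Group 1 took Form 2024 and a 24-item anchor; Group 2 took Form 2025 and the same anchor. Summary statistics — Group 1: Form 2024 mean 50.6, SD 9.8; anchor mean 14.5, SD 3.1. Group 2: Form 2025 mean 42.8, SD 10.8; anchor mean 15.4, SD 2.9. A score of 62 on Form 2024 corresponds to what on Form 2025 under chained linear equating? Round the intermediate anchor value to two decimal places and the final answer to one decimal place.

52.9

Form 2024 → anchor (Group 1): v = (3.1/9.8)(62 − 50.6) + 14.5 = 18.11
anchor → Form 2025 (Group 2): y = (10.8/2.9)(18.11 − 15.4) + 42.8 = 52.9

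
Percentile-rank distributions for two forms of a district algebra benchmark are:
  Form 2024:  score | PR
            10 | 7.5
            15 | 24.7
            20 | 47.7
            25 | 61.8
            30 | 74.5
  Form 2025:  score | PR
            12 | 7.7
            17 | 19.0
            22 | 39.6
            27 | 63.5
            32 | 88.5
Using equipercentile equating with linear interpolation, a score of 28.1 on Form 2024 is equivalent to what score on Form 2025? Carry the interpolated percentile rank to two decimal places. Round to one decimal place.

28.2

PR of 28.1 on Form 2024: 61.8 + (28.1 − 25)/(30 − 25) × (74.5 − 61.8) = 69.67
On Form 2025, PR 69.67 falls between score 27 (PR 63.5) and 32 (PR 88.5).
Interpolate: 27 + (69.67 − 63.5)/(88.5 − 63.5) × (32 − 27) = 28.2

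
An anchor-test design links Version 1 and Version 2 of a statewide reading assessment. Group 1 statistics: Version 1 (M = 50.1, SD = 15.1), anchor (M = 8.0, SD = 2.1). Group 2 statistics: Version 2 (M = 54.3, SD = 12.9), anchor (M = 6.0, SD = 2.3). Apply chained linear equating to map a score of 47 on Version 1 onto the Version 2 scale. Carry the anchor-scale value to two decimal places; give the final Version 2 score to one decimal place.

Version 1 → anchor (Group 1): v = (2.1/15.1)(47 − 50.1) + 8.0 = 7.57
anchor → Version 2 (Group 2): y = (12.9/2.3)(7.57 − 6.0) + 54.3 = 63.1

63.1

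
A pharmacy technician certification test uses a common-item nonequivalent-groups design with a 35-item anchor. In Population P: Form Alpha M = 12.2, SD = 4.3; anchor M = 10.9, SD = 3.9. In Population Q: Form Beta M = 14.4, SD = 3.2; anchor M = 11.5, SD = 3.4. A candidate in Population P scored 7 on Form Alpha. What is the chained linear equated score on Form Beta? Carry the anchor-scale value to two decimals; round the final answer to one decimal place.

9.4

Form Alpha → anchor (Population P): v = (3.9/4.3)(7 − 12.2) + 10.9 = 6.18
anchor → Form Beta (Population Q): y = (3.2/3.4)(6.18 − 11.5) + 14.4 = 9.4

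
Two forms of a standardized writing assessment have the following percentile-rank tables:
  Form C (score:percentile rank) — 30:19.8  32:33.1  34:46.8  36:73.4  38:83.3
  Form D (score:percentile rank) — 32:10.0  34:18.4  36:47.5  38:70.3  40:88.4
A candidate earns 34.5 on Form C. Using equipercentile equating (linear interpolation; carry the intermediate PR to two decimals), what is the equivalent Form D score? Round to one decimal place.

PR of 34.5 on Form C: 46.8 + (34.5 − 34)/(36 − 34) × (73.4 − 46.8) = 53.45
On Form D, PR 53.45 falls between score 36 (PR 47.5) and 38 (PR 70.3).
Interpolate: 36 + (53.45 − 47.5)/(70.3 − 47.5) × (38 − 36) = 36.5

36.5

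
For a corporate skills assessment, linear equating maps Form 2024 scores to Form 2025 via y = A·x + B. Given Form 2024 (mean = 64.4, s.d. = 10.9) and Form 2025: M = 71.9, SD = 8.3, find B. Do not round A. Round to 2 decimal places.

A = SD_Y / SD_X = 8.3 / 10.9 = 0.761468
B = M_Y − A·M_X = 71.9 − 0.761468 × 64.4 = 22.86

22.86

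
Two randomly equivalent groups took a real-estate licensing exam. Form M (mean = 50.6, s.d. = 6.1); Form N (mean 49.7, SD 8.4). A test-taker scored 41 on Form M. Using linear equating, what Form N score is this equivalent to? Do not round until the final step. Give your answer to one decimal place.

36.5

Linear equating: y = (SD_Y/SD_X)(x − M_X) + M_Y
y = (8.4/6.1)(41 − 50.6) + 49.7
y = 1.377049 × -9.6 + 49.7 = -13.2197 + 49.7 = 36.5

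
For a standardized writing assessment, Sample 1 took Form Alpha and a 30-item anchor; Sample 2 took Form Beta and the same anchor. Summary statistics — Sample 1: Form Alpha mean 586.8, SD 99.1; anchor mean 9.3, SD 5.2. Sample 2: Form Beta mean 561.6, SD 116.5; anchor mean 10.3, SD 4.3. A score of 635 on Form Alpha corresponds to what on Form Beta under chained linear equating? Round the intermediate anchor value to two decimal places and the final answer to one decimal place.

603.1

Form Alpha → anchor (Sample 1): v = (5.2/99.1)(635 − 586.8) + 9.3 = 11.83
anchor → Form Beta (Sample 2): y = (116.5/4.3)(11.83 − 10.3) + 561.6 = 603.1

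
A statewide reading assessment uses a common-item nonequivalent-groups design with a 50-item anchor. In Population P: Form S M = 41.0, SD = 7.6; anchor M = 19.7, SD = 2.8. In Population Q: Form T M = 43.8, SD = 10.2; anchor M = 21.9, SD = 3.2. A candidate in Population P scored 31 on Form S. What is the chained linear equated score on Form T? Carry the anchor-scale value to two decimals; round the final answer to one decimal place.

Form S → anchor (Population P): v = (2.8/7.6)(31 − 41.0) + 19.7 = 16.02
anchor → Form T (Population Q): y = (10.2/3.2)(16.02 − 21.9) + 43.8 = 25.1

25.1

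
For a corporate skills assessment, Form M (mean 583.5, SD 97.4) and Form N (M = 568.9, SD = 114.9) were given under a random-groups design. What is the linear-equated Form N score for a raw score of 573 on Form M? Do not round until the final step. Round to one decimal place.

556.5

Linear equating: y = (SD_Y/SD_X)(x − M_X) + M_Y
y = (114.9/97.4)(573 − 583.5) + 568.9
y = 1.179671 × -10.5 + 568.9 = -12.3866 + 568.9 = 556.5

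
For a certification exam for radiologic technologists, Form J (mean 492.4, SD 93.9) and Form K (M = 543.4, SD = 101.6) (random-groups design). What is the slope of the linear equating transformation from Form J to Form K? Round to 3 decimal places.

1.082

A = SD_Y / SD_X = 101.6 / 93.9 = 1.082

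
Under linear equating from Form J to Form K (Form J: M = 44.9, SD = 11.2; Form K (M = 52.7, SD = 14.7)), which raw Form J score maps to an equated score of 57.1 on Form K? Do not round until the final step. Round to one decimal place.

Invert y = (SD_Y/SD_X)(x − M_X) + M_Y:
x = (SD_X/SD_Y)(y − M_Y) + M_X = (11.2/14.7)(57.1 − 52.7) + 44.9
x = 0.761905 × 4.400 + 44.9 = 48.3

48.3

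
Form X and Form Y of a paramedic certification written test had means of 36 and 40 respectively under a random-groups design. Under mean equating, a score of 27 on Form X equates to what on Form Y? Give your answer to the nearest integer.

31

Mean equating: y = x + (M_Y − M_X) = 27 + (40 − 36) = 31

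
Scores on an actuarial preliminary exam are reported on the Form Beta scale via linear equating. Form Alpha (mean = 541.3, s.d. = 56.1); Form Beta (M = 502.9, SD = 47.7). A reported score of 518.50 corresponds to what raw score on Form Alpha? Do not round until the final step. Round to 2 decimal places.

559.65

Invert y = (SD_Y/SD_X)(x − M_X) + M_Y:
x = (SD_X/SD_Y)(y − M_Y) + M_X = (56.1/47.7)(518.50 − 502.9) + 541.3
x = 1.176101 × 15.600 + 541.3 = 559.65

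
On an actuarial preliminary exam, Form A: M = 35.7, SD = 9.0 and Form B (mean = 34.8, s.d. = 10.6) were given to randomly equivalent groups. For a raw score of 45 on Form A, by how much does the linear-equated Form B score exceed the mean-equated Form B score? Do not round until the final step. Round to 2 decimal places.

Mean-equated: 45 + (34.8 − 35.7) = 44.10
Linear-equated: (10.6/9.0)(45 − 35.7) + 34.8 = 45.753
Difference = 45.753 − 44.10 = 1.65

1.65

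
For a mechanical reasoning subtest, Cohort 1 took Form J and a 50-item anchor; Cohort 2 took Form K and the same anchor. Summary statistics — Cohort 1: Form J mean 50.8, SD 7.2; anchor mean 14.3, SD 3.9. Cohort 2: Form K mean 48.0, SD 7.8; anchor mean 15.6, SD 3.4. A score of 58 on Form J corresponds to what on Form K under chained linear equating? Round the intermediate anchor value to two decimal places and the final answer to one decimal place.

Form J → anchor (Cohort 1): v = (3.9/7.2)(58 − 50.8) + 14.3 = 18.20
anchor → Form K (Cohort 2): y = (7.8/3.4)(18.20 − 15.6) + 48.0 = 54.0

54.0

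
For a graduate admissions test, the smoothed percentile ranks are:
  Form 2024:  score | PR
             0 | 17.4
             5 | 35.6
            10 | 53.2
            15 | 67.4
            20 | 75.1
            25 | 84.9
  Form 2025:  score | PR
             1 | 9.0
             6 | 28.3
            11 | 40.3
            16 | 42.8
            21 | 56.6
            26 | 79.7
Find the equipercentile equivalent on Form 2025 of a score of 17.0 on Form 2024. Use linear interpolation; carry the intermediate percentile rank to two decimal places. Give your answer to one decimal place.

24.0

PR of 17.0 on Form 2024: 67.4 + (17.0 − 15)/(20 − 15) × (75.1 − 67.4) = 70.48
On Form 2025, PR 70.48 falls between score 21 (PR 56.6) and 26 (PR 79.7).
Interpolate: 21 + (70.48 − 56.6)/(79.7 − 56.6) × (26 − 21) = 24.0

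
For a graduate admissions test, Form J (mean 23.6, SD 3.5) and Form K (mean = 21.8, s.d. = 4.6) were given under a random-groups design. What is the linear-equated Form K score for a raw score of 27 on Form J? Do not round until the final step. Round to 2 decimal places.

26.27

Linear equating: y = (SD_Y/SD_X)(x − M_X) + M_Y
y = (4.6/3.5)(27 − 23.6) + 21.8
y = 1.314286 × 3.4 + 21.8 = 4.4686 + 21.8 = 26.27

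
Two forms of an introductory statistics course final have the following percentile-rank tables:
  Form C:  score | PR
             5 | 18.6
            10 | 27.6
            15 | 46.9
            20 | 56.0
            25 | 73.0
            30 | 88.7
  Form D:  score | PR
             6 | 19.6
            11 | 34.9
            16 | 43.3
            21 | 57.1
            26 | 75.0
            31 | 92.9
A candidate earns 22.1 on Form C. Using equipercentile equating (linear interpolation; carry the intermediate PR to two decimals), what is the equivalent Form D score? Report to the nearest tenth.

PR of 22.1 on Form C: 56.0 + (22.1 − 20)/(25 − 20) × (73.0 − 56.0) = 63.14
On Form D, PR 63.14 falls between score 21 (PR 57.1) and 26 (PR 75.0).
Interpolate: 21 + (63.14 − 57.1)/(75.0 − 57.1) × (26 − 21) = 22.7

22.7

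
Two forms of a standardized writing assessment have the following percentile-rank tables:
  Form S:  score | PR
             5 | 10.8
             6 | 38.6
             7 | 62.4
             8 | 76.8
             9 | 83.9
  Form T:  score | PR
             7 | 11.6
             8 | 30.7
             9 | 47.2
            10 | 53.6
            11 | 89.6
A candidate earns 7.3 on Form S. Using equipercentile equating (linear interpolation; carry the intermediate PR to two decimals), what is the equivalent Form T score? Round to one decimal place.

PR of 7.3 on Form S: 62.4 + (7.3 − 7)/(8 − 7) × (76.8 − 62.4) = 66.72
On Form T, PR 66.72 falls between score 10 (PR 53.6) and 11 (PR 89.6).
Interpolate: 10 + (66.72 − 53.6)/(89.6 − 53.6) × (11 − 10) = 10.4

10.4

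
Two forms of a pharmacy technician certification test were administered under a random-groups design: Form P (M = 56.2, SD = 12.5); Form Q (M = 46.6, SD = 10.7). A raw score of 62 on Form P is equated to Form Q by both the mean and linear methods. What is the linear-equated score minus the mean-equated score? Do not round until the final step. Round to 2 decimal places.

Mean-equated: 62 + (46.6 − 56.2) = 52.40
Linear-equated: (10.7/12.5)(62 − 56.2) + 46.6 = 51.565
Difference = 51.565 − 52.40 = -0.84

-0.84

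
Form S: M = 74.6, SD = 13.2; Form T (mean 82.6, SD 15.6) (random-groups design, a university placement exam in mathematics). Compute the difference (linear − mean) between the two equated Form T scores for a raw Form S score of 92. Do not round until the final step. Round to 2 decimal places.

Mean-equated: 92 + (82.6 − 74.6) = 100.00
Linear-equated: (15.6/13.2)(92 − 74.6) + 82.6 = 103.164
Difference = 103.164 − 100.00 = 3.16

3.16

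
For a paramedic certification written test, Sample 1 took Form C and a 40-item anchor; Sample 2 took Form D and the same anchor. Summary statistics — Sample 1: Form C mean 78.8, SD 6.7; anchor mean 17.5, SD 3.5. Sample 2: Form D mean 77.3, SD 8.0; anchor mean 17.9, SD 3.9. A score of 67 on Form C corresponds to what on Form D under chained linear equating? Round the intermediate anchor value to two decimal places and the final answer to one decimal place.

63.8

Form C → anchor (Sample 1): v = (3.5/6.7)(67 − 78.8) + 17.5 = 11.34
anchor → Form D (Sample 2): y = (8.0/3.9)(11.34 − 17.9) + 77.3 = 63.8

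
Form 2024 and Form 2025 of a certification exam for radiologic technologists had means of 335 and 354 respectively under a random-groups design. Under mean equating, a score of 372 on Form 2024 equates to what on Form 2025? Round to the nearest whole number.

Mean equating: y = x + (M_Y − M_X) = 372 + (354 − 335) = 391

391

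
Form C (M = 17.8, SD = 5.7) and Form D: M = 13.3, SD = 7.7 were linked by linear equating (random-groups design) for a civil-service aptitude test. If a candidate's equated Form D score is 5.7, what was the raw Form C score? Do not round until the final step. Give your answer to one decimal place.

12.2

Invert y = (SD_Y/SD_X)(x − M_X) + M_Y:
x = (SD_X/SD_Y)(y − M_Y) + M_X = (5.7/7.7)(5.7 − 13.3) + 17.8
x = 0.740260 × -7.600 + 17.8 = 12.2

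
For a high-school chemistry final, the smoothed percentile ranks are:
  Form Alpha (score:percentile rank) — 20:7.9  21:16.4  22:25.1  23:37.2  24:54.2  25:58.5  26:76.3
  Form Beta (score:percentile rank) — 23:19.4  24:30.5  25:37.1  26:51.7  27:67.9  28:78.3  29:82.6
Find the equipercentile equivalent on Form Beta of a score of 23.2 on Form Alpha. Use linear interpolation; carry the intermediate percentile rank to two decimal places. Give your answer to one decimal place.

PR of 23.2 on Form Alpha: 37.2 + (23.2 − 23)/(24 − 23) × (54.2 − 37.2) = 40.60
On Form Beta, PR 40.60 falls between score 25 (PR 37.1) and 26 (PR 51.7).
Interpolate: 25 + (40.60 − 37.1)/(51.7 − 37.1) × (26 − 25) = 25.2

25.2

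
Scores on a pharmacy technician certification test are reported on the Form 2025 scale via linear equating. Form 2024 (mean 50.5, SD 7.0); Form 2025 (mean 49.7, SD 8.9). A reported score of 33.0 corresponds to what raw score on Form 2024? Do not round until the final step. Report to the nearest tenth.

Invert y = (SD_Y/SD_X)(x − M_X) + M_Y:
x = (SD_X/SD_Y)(y − M_Y) + M_X = (7.0/8.9)(33.0 − 49.7) + 50.5
x = 0.786517 × -16.700 + 50.5 = 37.4

37.4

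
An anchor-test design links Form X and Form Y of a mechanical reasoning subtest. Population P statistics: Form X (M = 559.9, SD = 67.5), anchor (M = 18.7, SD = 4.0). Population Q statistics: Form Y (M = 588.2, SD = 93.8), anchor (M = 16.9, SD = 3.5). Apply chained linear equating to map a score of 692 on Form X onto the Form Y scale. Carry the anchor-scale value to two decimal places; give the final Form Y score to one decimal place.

Form X → anchor (Population P): v = (4.0/67.5)(692 − 559.9) + 18.7 = 26.53
anchor → Form Y (Population Q): y = (93.8/3.5)(26.53 − 16.9) + 588.2 = 846.3

846.3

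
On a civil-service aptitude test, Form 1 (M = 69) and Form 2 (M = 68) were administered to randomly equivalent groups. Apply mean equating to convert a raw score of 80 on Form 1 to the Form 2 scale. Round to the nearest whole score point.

Mean equating: y = x + (M_Y − M_X) = 80 + (68 − 69) = 79

79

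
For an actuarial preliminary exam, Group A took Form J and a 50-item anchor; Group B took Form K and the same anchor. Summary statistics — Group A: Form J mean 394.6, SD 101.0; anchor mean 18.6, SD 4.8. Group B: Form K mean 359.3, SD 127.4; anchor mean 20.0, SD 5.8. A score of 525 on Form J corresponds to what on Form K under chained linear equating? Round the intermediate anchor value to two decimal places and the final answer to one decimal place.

464.7

Form J → anchor (Group A): v = (4.8/101.0)(525 − 394.6) + 18.6 = 24.80
anchor → Form K (Group B): y = (127.4/5.8)(24.80 − 20.0) + 359.3 = 464.7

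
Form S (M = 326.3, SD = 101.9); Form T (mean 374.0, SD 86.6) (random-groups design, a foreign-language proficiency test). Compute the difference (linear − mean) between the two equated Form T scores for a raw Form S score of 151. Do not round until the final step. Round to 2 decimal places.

Mean-equated: 151 + (374.0 − 326.3) = 198.70
Linear-equated: (86.6/101.9)(151 − 326.3) + 374.0 = 225.021
Difference = 225.021 − 198.70 = 26.32

26.32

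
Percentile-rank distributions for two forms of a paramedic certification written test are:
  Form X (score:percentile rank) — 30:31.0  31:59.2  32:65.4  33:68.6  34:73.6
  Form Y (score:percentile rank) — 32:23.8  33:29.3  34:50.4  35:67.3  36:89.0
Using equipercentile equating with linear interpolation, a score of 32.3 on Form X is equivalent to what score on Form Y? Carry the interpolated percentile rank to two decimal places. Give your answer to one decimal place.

PR of 32.3 on Form X: 65.4 + (32.3 − 32)/(33 − 32) × (68.6 − 65.4) = 66.36
On Form Y, PR 66.36 falls between score 34 (PR 50.4) and 35 (PR 67.3).
Interpolate: 34 + (66.36 − 50.4)/(67.3 − 50.4) × (35 − 34) = 34.9

34.9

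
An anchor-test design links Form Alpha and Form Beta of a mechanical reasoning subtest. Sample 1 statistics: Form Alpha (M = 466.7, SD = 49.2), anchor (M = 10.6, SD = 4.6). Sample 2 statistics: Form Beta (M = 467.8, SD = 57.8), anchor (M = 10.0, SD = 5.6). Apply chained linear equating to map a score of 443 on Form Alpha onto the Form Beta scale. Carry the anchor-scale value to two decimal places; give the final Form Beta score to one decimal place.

Form Alpha → anchor (Sample 1): v = (4.6/49.2)(443 − 466.7) + 10.6 = 8.38
anchor → Form Beta (Sample 2): y = (57.8/5.6)(8.38 − 10.0) + 467.8 = 451.1

451.1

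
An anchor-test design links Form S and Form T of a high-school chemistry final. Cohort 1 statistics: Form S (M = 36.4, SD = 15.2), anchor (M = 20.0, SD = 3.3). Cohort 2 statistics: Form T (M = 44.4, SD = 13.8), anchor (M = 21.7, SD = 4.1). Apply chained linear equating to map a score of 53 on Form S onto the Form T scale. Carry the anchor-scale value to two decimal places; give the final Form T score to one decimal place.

50.8

Form S → anchor (Cohort 1): v = (3.3/15.2)(53 − 36.4) + 20.0 = 23.60
anchor → Form T (Cohort 2): y = (13.8/4.1)(23.60 − 21.7) + 44.4 = 50.8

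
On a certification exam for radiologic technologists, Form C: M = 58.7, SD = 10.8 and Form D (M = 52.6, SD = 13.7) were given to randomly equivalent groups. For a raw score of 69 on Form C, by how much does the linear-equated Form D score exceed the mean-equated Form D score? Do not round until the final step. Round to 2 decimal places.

Mean-equated: 69 + (52.6 − 58.7) = 62.90
Linear-equated: (13.7/10.8)(69 − 58.7) + 52.6 = 65.666
Difference = 65.666 − 62.90 = 2.77

2.77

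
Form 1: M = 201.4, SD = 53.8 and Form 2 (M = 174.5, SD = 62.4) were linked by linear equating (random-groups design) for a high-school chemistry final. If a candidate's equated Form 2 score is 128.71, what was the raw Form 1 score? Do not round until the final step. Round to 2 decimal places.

161.92

Invert y = (SD_Y/SD_X)(x − M_X) + M_Y:
x = (SD_X/SD_Y)(y − M_Y) + M_X = (53.8/62.4)(128.71 − 174.5) + 201.4
x = 0.862179 × -45.790 + 201.4 = 161.92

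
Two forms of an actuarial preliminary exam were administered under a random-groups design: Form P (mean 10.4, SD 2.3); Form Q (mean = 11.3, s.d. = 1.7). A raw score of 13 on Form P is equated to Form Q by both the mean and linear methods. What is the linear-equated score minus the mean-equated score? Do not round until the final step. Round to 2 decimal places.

-0.68

Mean-equated: 13 + (11.3 − 10.4) = 13.90
Linear-equated: (1.7/2.3)(13 − 10.4) + 11.3 = 13.222
Difference = 13.222 − 13.90 = -0.68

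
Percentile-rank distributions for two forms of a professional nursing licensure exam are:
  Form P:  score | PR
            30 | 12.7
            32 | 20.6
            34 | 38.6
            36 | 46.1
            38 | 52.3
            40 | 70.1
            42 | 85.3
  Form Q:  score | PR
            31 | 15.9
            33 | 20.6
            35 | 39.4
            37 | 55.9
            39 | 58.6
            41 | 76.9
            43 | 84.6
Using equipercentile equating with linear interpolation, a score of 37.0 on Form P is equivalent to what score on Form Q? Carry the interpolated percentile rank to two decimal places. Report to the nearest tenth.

PR of 37.0 on Form P: 46.1 + (37.0 − 36)/(38 − 36) × (52.3 − 46.1) = 49.20
On Form Q, PR 49.20 falls between score 35 (PR 39.4) and 37 (PR 55.9).
Interpolate: 35 + (49.20 − 39.4)/(55.9 − 39.4) × (37 − 35) = 36.2

36.2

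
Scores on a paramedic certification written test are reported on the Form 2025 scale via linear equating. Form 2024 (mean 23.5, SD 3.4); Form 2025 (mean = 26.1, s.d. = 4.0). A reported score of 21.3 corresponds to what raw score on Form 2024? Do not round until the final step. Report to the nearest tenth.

19.4

Invert y = (SD_Y/SD_X)(x − M_X) + M_Y:
x = (SD_X/SD_Y)(y − M_Y) + M_X = (3.4/4.0)(21.3 − 26.1) + 23.5
x = 0.850000 × -4.800 + 23.5 = 19.4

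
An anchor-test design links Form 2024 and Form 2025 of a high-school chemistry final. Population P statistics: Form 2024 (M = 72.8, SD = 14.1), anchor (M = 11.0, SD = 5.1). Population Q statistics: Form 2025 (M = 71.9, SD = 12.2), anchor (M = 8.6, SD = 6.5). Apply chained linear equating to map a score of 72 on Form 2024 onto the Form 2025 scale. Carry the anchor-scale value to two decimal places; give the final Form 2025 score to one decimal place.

Form 2024 → anchor (Population P): v = (5.1/14.1)(72 − 72.8) + 11.0 = 10.71
anchor → Form 2025 (Population Q): y = (12.2/6.5)(10.71 − 8.6) + 71.9 = 75.9

75.9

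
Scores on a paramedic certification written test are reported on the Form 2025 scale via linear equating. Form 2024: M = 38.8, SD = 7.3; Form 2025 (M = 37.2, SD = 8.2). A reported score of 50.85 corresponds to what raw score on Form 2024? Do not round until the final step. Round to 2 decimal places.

Invert y = (SD_Y/SD_X)(x − M_X) + M_Y:
x = (SD_X/SD_Y)(y − M_Y) + M_X = (7.3/8.2)(50.85 − 37.2) + 38.8
x = 0.890244 × 13.650 + 38.8 = 50.95

50.95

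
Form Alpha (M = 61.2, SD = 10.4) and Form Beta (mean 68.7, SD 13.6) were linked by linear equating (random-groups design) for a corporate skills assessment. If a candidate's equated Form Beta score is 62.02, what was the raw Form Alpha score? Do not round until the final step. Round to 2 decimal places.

Invert y = (SD_Y/SD_X)(x − M_X) + M_Y:
x = (SD_X/SD_Y)(y − M_Y) + M_X = (10.4/13.6)(62.02 − 68.7) + 61.2
x = 0.764706 × -6.680 + 61.2 = 56.09

56.09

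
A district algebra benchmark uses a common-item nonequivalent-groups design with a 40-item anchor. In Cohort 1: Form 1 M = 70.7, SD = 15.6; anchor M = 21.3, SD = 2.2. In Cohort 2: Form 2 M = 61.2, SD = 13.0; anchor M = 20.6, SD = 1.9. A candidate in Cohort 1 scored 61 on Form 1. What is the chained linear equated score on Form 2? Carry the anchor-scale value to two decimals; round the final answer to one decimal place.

56.6

Form 1 → anchor (Cohort 1): v = (2.2/15.6)(61 − 70.7) + 21.3 = 19.93
anchor → Form 2 (Cohort 2): y = (13.0/1.9)(19.93 − 20.6) + 61.2 = 56.6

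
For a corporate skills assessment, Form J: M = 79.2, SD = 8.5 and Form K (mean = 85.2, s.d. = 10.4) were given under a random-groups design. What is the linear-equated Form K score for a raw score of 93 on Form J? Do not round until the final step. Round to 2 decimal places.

102.08

Linear equating: y = (SD_Y/SD_X)(x − M_X) + M_Y
y = (10.4/8.5)(93 − 79.2) + 85.2
y = 1.223529 × 13.8 + 85.2 = 16.8847 + 85.2 = 102.08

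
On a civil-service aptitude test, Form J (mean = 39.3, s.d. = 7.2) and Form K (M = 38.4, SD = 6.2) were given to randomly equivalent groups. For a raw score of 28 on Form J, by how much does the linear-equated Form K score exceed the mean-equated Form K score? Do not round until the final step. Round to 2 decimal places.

1.57

Mean-equated: 28 + (38.4 − 39.3) = 27.10
Linear-equated: (6.2/7.2)(28 − 39.3) + 38.4 = 28.669
Difference = 28.669 − 27.10 = 1.57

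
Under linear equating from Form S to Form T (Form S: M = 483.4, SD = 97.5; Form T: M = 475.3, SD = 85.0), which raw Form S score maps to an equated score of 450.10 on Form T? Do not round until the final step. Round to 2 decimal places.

454.49

Invert y = (SD_Y/SD_X)(x − M_X) + M_Y:
x = (SD_X/SD_Y)(y − M_Y) + M_X = (97.5/85.0)(450.10 − 475.3) + 483.4
x = 1.147059 × -25.200 + 483.4 = 454.49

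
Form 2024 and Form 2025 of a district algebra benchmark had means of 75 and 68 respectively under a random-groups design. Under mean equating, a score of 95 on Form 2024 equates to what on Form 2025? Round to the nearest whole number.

Mean equating: y = x + (M_Y − M_X) = 95 + (68 − 75) = 88

88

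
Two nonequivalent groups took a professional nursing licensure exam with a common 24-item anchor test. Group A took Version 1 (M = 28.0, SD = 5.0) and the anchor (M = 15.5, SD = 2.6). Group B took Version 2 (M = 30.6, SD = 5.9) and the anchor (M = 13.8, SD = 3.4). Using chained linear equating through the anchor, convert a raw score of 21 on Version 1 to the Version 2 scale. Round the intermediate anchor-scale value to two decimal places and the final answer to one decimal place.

Version 1 → anchor (Group A): v = (2.6/5.0)(21 − 28.0) + 15.5 = 11.86
anchor → Version 2 (Group B): y = (5.9/3.4)(11.86 − 13.8) + 30.6 = 27.2

27.2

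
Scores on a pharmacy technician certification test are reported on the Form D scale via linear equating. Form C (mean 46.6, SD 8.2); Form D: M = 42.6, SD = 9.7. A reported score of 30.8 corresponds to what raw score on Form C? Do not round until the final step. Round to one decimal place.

36.6

Invert y = (SD_Y/SD_X)(x − M_X) + M_Y:
x = (SD_X/SD_Y)(y − M_Y) + M_X = (8.2/9.7)(30.8 − 42.6) + 46.6
x = 0.845361 × -11.800 + 46.6 = 36.6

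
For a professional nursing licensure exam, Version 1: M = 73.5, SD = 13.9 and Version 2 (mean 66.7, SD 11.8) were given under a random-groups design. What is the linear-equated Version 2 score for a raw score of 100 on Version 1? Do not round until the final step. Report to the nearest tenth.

Linear equating: y = (SD_Y/SD_X)(x − M_X) + M_Y
y = (11.8/13.9)(100 − 73.5) + 66.7
y = 0.848921 × 26.5 + 66.7 = 22.4964 + 66.7 = 89.2

89.2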